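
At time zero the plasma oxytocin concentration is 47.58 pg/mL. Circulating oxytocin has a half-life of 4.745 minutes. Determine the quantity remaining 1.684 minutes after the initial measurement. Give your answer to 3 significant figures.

37.2 pg/mL

Number of half-lives: n = 1.684/4.745 ≈ 0.3549.
Remaining = 47.58 × (1/2)^0.3549 = 47.58 × 0.78192 ≈ 37.204 pg/mL.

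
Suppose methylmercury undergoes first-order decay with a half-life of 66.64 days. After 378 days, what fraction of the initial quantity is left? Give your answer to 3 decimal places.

n = 378/66.64 ≈ 5.6723 half-lives.
Fraction remaining = (1/2)^5.6723 ≈ 0.01961.

0.020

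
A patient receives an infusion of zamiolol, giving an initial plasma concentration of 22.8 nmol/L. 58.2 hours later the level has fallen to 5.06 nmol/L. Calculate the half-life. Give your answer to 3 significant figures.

26.8 hours

A/A₀ = 5.06/22.8 ≈ 0.22193.
n = log₂(4.5059) ≈ 2.1718 half-lives elapsed in 58.2 hours.
t½ = 58.2/2.1718 ≈ 26.798 hours.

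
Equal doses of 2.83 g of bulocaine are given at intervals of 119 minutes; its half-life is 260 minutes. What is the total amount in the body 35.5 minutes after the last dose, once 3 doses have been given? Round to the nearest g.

6 g

The 3 doses were given 273.5, 154.5, 35.5 minutes ago.
Total = 2.83·(1/2)^(273.5/260) + 2.83·(1/2)^(154.5/260) + 2.83·(1/2)^(35.5/260)
      = 1.365 + 1.8746 + 2.5744 ≈ 5.814 g.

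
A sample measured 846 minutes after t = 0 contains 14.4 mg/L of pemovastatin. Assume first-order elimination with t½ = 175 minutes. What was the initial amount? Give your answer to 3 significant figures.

411 mg/L

Number of half-lives elapsed: n = 846/175 ≈ 4.8343.
A₀ = A × 2^n = 14.4 × 2^4.8343 = 14.4 × 28.528 ≈ 410.8 mg/L.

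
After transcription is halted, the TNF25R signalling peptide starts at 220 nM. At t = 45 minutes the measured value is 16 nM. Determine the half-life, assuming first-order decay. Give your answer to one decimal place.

A/A₀ = 16/220 ≈ 0.072727.
n = log₂(13.75) ≈ 3.7814 half-lives elapsed in 45 minutes.
t½ = 45/3.7814 ≈ 11.9 minutes.

11.9 minutes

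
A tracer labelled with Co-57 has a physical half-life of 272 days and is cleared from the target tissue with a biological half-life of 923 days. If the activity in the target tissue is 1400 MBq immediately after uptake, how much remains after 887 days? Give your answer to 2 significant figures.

1/t_eff = 1/t_phys + 1/t_biol = 1/272 + 1/923 = 0.0047599 per day.
t_eff = 272 × 923 / (272 + 923) ≈ 210.09 days.
Remaining = 1400 × (1/2)^(887/210.09) = 1400 × (1/2)^4.222 ≈ 75.019 MBq.

75 MBq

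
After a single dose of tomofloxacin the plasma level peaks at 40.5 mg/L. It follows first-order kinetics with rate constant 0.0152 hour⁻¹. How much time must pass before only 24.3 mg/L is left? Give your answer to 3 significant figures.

t½ = ln 2 / k = 0.69315 / 0.0152 ≈ 45.602 hours.
Fraction remaining = 24.3/40.5 ≈ 0.6.
n = log₂(40.5/24.3) = ln(1.6667)/ln 2 ≈ 0.73697 half-lives.
t = n × t½ = 0.73697 × 45.602 ≈ 33.607 hours.

33.6 hours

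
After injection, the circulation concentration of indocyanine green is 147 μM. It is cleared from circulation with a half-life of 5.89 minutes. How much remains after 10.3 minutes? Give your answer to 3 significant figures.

43.7 μM

Number of half-lives: n = 10.3/5.89 ≈ 1.7487.
Remaining = 147 × (1/2)^1.7487 = 147 × 0.29756 ≈ 43.742 μM.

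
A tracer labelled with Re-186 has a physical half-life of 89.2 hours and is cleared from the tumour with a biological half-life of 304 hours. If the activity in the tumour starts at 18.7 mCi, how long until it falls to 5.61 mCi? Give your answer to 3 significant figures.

120 hours

1/t_eff = 1/t_phys + 1/t_biol = 1/89.2 + 1/304 = 0.0145 per hour.
t_eff = 89.2 × 304 / (89.2 + 304) ≈ 68.964 hours.
n = log₂(18.7/5.61) ≈ 1.737; t = 1.737 × 68.964 ≈ 119.79 hours.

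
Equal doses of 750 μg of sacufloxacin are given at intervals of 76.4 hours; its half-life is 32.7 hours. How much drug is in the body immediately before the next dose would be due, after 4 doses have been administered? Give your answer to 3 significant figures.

185 μg

The 4 doses were given 305.6, 229.2, 152.8, 76.4 hours ago.
Total = 750·(1/2)^(305.6/32.7) + 750·(1/2)^(229.2/32.7) + 750·(1/2)^(152.8/32.7) + 750·(1/2)^(76.4/32.7)
      = 1.1528 + 5.8222 + 29.404 + 148.5 ≈ 184.88 μg.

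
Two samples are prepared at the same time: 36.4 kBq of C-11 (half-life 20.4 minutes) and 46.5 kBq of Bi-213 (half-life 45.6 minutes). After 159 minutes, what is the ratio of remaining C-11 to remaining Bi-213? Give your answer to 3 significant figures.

C-11: 36.4 × (1/2)^(159/20.4) = 36.4 × (1/2)^7.7941 ≈ 0.164 kBq.
Bi-213: 46.5 × (1/2)^(159/45.6) = 46.5 × (1/2)^3.4868 ≈ 4.1477 kBq.
Ratio ≈ 0.164 / 4.1477 ≈ 0.039539.

0.0395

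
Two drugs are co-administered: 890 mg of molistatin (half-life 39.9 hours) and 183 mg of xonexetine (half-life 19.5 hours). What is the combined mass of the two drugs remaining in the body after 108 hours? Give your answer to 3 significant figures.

molistatin: 890 × (1/2)^(108/39.9) = 890 × (1/2)^2.7068 ≈ 136.32 mg.
xonexetine: 183 × (1/2)^(108/19.5) = 183 × (1/2)^5.5385 ≈ 3.9374 mg.
Total = 136.32 + 3.9374 ≈ 140.26 mg.

140 mg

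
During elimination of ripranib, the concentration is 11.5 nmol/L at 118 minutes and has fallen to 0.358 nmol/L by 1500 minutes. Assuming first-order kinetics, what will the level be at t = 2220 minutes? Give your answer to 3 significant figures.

Over Δt = 1500 − 118 = 1382 minutes, the level fell by a factor of 11.5/0.358 ≈ 32.123.
n = log₂(32.123) ≈ 5.0055 half-lives, so t½ = 1382/5.0055 ≈ 276.09 minutes.
From t = 1500 to t = 2220: 0.358 × (1/2)^((2220−1500)/276.09) ≈ 0.05873 nmol/L.

0.0587 nmol/L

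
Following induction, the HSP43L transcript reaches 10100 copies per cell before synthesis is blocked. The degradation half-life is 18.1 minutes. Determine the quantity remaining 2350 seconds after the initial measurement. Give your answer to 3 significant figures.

Convert the elapsed time: 2350 seconds = 39.1667 minutes.
Number of half-lives: n = 39.1667/18.1 ≈ 2.1639.
Remaining = 10100 × (1/2)^2.1639 = 10100 × 0.22315 ≈ 2253.8 copies per cell.

2250 copies per cell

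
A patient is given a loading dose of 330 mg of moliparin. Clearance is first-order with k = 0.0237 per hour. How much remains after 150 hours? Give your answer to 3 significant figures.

9.43 mg

t½ = ln 2 / k = 0.69315 / 0.0237 ≈ 29.247 hours.
Number of half-lives: n = 150/29.247 ≈ 5.1288.
Remaining = 330 × (1/2)^5.1288 = 330 × 0.028581 ≈ 9.4319 mg.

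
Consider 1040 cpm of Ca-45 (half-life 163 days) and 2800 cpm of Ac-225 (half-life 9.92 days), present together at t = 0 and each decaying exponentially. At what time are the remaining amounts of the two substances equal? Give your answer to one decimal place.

Set 1040·(1/2)^(t/163) = 2800·(1/2)^(t/9.92).
Taking log₂: log₂(1040/2800) = t·(1/163 − 1/9.92).
log₂(0.37143) = -1.4288; 1/163 − 1/9.92 = -0.094671.
t = -1.4288 / -0.094671 ≈ 15.093 days.

15.1 days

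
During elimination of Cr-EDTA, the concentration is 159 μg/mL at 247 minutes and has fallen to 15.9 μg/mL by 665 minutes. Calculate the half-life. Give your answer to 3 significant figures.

Over Δt = 665 − 247 = 418 minutes, the level fell by a factor of 159/15.9 ≈ 10.
n = log₂(10) ≈ 3.3219 half-lives, so t½ = 418/3.3219 ≈ 125.83 minutes.

126 minutes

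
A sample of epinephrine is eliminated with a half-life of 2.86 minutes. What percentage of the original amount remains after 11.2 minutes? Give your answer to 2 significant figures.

n = 11.2/2.86 ≈ 3.9161 half-lives.
Fraction remaining = (1/2)^3.9161 ≈ 0.066243, i.e. 6.6243%.

6.6%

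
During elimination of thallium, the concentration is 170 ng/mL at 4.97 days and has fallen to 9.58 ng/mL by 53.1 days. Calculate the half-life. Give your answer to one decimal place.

11.6 days

Over Δt = 53.1 − 4.97 = 48.13 days, the level fell by a factor of 170/9.58 ≈ 17.745.
n = log₂(17.745) ≈ 4.1494 half-lives, so t½ = 48.13/4.1494 ≈ 11.599 days.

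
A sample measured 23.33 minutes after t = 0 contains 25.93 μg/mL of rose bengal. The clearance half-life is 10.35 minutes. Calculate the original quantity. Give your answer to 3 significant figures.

124 μg/mL

Number of half-lives elapsed: n = 23.33/10.35 ≈ 2.2541.
A₀ = A × 2^n = 25.93 × 2^2.2541 = 25.93 × 4.7704 ≈ 123.7 μg/mL.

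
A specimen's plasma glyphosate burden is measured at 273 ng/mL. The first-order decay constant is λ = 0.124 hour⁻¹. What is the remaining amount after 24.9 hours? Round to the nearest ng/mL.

t½ = ln 2 / λ = 0.69315 / 0.124 ≈ 5.5899 hours.
Number of half-lives: n = 24.9/5.5899 ≈ 4.4545.
Remaining = 273 × (1/2)^4.4545 = 273 × 0.045611 ≈ 12.452 ng/mL.

12 ng/mL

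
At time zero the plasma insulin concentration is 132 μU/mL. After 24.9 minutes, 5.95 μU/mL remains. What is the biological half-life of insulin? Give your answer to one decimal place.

A/A₀ = 5.95/132 ≈ 0.045076.
n = log₂(22.185) ≈ 4.4715 half-lives elapsed in 24.9 minutes.
t½ = 24.9/4.4715 ≈ 5.5686 minutes.

5.6 minutes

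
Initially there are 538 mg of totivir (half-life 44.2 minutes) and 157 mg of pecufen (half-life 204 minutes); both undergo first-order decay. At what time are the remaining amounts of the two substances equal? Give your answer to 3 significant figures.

Set 538·(1/2)^(t/44.2) = 157·(1/2)^(t/204).
Taking log₂: log₂(538/157) = t·(1/44.2 − 1/204).
log₂(3.4268) = 1.7768; 1/44.2 − 1/204 = 0.017722.
t = 1.7768 / 0.017722 ≈ 100.26 minutes.

100 minutes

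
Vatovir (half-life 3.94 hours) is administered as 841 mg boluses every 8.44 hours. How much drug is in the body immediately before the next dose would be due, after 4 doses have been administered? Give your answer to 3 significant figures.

246 mg

The 4 doses were given 33.76, 25.32, 16.88, 8.44 hours ago.
Total = 841·(1/2)^(33.76/3.94) + 841·(1/2)^(25.32/3.94) + 841·(1/2)^(16.88/3.94) + 841·(1/2)^(8.44/3.94)
      = 2.2152 + 9.7782 + 43.162 + 190.52 ≈ 245.68 mg.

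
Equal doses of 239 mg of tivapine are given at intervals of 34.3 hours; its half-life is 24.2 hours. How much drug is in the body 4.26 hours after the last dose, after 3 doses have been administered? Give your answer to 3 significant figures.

The 3 doses were given 72.86, 38.56, 4.26 hours ago.
Total = 239·(1/2)^(72.86/24.2) + 239·(1/2)^(38.56/24.2) + 239·(1/2)^(4.26/24.2)
      = 29.653 + 79.203 + 211.55 ≈ 320.4 mg.

320 mg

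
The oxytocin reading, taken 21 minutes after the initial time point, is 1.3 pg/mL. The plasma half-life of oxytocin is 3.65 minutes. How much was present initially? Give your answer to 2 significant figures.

70 pg/mL

Number of half-lives elapsed: n = 21/3.65 ≈ 5.7534.
A₀ = A × 2^n = 1.3 × 2^5.7534 = 1.3 × 53.945 ≈ 70.129 pg/mL.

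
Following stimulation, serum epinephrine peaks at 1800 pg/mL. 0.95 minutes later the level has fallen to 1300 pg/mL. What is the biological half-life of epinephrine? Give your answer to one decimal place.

A/A₀ = 1300/1800 ≈ 0.72222.
n = log₂(1.3846) ≈ 0.46949 half-lives elapsed in 0.95 minutes.
t½ = 0.95/0.46949 ≈ 2.0235 minutes.

2.0 minutes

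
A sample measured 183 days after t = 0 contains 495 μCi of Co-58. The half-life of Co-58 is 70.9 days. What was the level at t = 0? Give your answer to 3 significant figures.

2960 μCi

Number of half-lives elapsed: n = 183/70.9 ≈ 2.5811.
A₀ = A × 2^n = 495 × 2^2.5811 = 495 × 5.984 ≈ 2962.1 μCi.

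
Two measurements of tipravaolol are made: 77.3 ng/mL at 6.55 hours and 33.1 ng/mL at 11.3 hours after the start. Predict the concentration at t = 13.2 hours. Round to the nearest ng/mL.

24 ng/mL

Over Δt = 11.3 − 6.55 = 4.75 hours, the level fell by a factor of 77.3/33.1 ≈ 2.3353.
n = log₂(2.3353) ≈ 1.2236 half-lives, so t½ = 4.75/1.2236 ≈ 3.8819 hours.
From t = 11.3 to t = 13.2: 33.1 × (1/2)^((13.2−11.3)/3.8819) ≈ 23.577 ng/mL.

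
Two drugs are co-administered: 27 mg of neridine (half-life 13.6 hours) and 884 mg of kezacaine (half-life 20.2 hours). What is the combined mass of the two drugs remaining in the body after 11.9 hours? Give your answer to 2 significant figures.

600 mg

neridine: 27 × (1/2)^(11.9/13.6) = 27 × (1/2)^0.875 ≈ 14.722 mg.
kezacaine: 884 × (1/2)^(11.9/20.2) = 884 × (1/2)^0.58911 ≈ 587.64 mg.
Total = 14.722 + 587.64 ≈ 602.36 mg.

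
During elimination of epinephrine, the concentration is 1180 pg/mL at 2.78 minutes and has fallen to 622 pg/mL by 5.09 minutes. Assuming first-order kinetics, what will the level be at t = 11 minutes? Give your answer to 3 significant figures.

121 pg/mL

Over Δt = 5.09 − 2.78 = 2.31 minutes, the level fell by a factor of 1180/622 ≈ 1.8971.
n = log₂(1.8971) ≈ 0.9238 half-lives, so t½ = 2.31/0.9238 ≈ 2.5005 minutes.
From t = 5.09 to t = 11: 622 × (1/2)^((11−5.09)/2.5005) ≈ 120.87 pg/mL.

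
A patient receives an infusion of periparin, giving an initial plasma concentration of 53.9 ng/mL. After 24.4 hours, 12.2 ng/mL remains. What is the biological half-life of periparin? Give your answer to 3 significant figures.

11.4 hours

A/A₀ = 12.2/53.9 ≈ 0.22635.
n = log₂(4.418) ≈ 2.1434 half-lives elapsed in 24.4 hours.
t½ = 24.4/2.1434 ≈ 11.384 hours.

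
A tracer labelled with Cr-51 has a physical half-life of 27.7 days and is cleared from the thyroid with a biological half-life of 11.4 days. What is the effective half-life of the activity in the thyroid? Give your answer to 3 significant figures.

8.08 days

1/t_eff = 1/t_phys + 1/t_biol = 1/27.7 + 1/11.4 = 0.12382 per day.
t_eff = 27.7 × 11.4 / (27.7 + 11.4) ≈ 8.0762 days.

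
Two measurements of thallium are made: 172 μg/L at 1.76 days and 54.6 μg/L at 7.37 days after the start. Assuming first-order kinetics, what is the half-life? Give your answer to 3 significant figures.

3.39 days

Over Δt = 7.37 − 1.76 = 5.61 days, the level fell by a factor of 172/54.6 ≈ 3.1502.
n = log₂(3.1502) ≈ 1.6554 half-lives, so t½ = 5.61/1.6554 ≈ 3.3888 days.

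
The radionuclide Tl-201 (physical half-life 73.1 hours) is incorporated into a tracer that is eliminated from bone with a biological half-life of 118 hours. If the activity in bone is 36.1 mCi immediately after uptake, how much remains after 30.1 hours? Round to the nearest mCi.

23 mCi

1/t_eff = 1/t_phys + 1/t_biol = 1/73.1 + 1/118 = 0.022154 per hour.
t_eff = 73.1 × 118 / (73.1 + 118) ≈ 45.138 hours.
Remaining = 36.1 × (1/2)^(30.1/45.138) = 36.1 × (1/2)^0.66685 ≈ 22.739 mCi.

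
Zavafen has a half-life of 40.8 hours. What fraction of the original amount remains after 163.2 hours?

0.0625

n = 163.2/40.8 ≈ 4 half-lives.
Fraction remaining = (1/2)^4 ≈ 0.0625.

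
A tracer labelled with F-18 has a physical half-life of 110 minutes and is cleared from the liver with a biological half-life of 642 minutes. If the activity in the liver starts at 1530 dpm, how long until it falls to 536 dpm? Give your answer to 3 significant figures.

1/t_eff = 1/t_phys + 1/t_biol = 1/110 + 1/642 = 0.010649 per minute.
t_eff = 110 × 642 / (110 + 642) ≈ 93.91 minutes.
n = log₂(1530/536) ≈ 1.5132; t = 1.5132 × 93.91 ≈ 142.11 minutes.

142 minutes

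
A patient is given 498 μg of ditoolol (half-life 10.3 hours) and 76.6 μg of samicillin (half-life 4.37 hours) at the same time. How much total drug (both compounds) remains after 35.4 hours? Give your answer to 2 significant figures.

ditoolol: 498 × (1/2)^(35.4/10.3) = 498 × (1/2)^3.4369 ≈ 45.986 μg.
samicillin: 76.6 × (1/2)^(35.4/4.37) = 76.6 × (1/2)^8.1007 ≈ 0.27905 μg.
Total = 45.986 + 0.27905 ≈ 46.265 μg.

46 μg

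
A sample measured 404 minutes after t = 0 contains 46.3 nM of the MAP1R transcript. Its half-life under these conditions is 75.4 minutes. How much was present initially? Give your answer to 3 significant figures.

Number of half-lives elapsed: n = 404/75.4 ≈ 5.3581.
A₀ = A × 2^n = 46.3 × 2^5.3581 = 46.3 × 41.015 ≈ 1899 nM.

1900 nM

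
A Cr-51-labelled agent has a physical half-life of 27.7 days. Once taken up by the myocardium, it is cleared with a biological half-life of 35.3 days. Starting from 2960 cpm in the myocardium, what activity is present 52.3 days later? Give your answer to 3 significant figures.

1/t_eff = 1/t_phys + 1/t_biol = 1/27.7 + 1/35.3 = 0.06443 per day.
t_eff = 27.7 × 35.3 / (27.7 + 35.3) ≈ 15.521 days.
Remaining = 2960 × (1/2)^(52.3/15.521) = 2960 × (1/2)^3.3697 ≈ 286.36 cpm.

286 cpm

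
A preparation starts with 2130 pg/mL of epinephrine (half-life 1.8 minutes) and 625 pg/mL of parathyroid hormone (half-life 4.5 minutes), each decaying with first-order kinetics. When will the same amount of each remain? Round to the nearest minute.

5 minutes

Set 2130·(1/2)^(t/1.8) = 625·(1/2)^(t/4.5).
Taking log₂: log₂(2130/625) = t·(1/1.8 − 1/4.5).
log₂(3.408) = 1.7689; 1/1.8 − 1/4.5 = 0.33333.
t = 1.7689 / 0.33333 ≈ 5.3068 minutes.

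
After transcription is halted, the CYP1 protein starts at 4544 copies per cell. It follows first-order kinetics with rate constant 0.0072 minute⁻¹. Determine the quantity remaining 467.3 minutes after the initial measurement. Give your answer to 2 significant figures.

t½ = ln 2 / λ = 0.69315 / 0.0072 ≈ 96.27 minutes.
Number of half-lives: n = 467.3/96.27 ≈ 4.854.
Remaining = 4544 × (1/2)^4.854 = 4544 × 0.034577 ≈ 157.12 copies per cell.

160 copies per cell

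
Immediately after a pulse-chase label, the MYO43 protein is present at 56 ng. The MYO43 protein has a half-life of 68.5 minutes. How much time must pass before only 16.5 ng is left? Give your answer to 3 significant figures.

121 minutes

Fraction remaining = 16.5/56 ≈ 0.29464.
n = log₂(56/16.5) = ln(3.3939)/ln 2 ≈ 1.763 half-lives.
t = n × t½ = 1.763 × 68.5 ≈ 120.76 minutes.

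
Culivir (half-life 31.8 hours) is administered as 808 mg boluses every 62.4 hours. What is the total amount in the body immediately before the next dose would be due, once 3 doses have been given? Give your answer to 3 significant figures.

274 mg

The 3 doses were given 187.2, 124.8, 62.4 hours ago.
Total = 808·(1/2)^(187.2/31.8) + 808·(1/2)^(124.8/31.8) + 808·(1/2)^(62.4/31.8)
      = 13.656 + 53.212 + 207.35 ≈ 274.22 mg.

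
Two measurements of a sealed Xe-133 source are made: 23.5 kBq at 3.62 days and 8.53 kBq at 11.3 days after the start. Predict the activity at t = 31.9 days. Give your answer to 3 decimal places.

0.563 kBq

Over Δt = 11.3 − 3.62 = 7.68 days, the level fell by a factor of 23.5/8.53 ≈ 2.755.
n = log₂(2.755) ≈ 1.462 half-lives, so t½ = 7.68/1.462 ≈ 5.2529 days.
From t = 11.3 to t = 31.9: 8.53 × (1/2)^((31.9−11.3)/5.2529) ≈ 0.56289 kBq.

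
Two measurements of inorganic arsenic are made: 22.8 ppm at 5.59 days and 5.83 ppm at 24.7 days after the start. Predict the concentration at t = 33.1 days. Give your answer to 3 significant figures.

3.20 ppm

Over Δt = 24.7 − 5.59 = 19.11 days, the level fell by a factor of 22.8/5.83 ≈ 3.9108.
n = log₂(3.9108) ≈ 1.9675 half-lives, so t½ = 19.11/1.9675 ≈ 9.713 days.
From t = 24.7 to t = 33.1: 5.83 × (1/2)^((33.1−24.7)/9.713) ≈ 3.2013 ppm.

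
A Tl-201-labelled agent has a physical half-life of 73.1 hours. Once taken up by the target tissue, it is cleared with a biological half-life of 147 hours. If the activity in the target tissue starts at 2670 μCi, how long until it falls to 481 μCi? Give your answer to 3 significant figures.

1/t_eff = 1/t_phys + 1/t_biol = 1/73.1 + 1/147 = 0.020483 per hour.
t_eff = 73.1 × 147 / (73.1 + 147) ≈ 48.822 hours.
n = log₂(2670/481) ≈ 2.4727; t = 2.4727 × 48.822 ≈ 120.72 hours.

121 hours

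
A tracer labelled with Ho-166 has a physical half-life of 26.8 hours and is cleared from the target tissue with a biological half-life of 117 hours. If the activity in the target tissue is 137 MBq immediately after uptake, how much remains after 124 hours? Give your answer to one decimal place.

2.7 MBq

1/t_eff = 1/t_phys + 1/t_biol = 1/26.8 + 1/117 = 0.04586 per hour.
t_eff = 26.8 × 117 / (26.8 + 117) ≈ 21.805 hours.
Remaining = 137 × (1/2)^(124/21.805) = 137 × (1/2)^5.6867 ≈ 2.6598 MBq.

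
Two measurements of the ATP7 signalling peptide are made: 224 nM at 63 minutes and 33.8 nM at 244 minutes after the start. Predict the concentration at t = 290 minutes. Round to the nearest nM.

Over Δt = 244 − 63 = 181 minutes, the level fell by a factor of 224/33.8 ≈ 6.6272.
n = log₂(6.6272) ≈ 2.7284 half-lives, so t½ = 181/2.7284 ≈ 66.339 minutes.
From t = 244 to t = 290: 33.8 × (1/2)^((290−244)/66.339) ≈ 20.902 nM.

21 nM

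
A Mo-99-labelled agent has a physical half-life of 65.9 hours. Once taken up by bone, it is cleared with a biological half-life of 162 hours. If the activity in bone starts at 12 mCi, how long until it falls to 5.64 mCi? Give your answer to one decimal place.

1/t_eff = 1/t_phys + 1/t_biol = 1/65.9 + 1/162 = 0.021347 per hour.
t_eff = 65.9 × 162 / (65.9 + 162) ≈ 46.844 hours.
n = log₂(12/5.64) ≈ 1.0893; t = 1.0893 × 46.844 ≈ 51.026 hours.

51.0 hours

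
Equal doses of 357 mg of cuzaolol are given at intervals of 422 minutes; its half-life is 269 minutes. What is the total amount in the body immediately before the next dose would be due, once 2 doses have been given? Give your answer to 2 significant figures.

The 2 doses were given 844, 422 minutes ago.
Total = 357·(1/2)^(844/269) + 357·(1/2)^(422/269)
      = 40.567 + 120.34 ≈ 160.91 mg.

160 mg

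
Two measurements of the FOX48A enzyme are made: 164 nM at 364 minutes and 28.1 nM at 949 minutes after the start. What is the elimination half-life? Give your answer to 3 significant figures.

230 minutes

Over Δt = 949 − 364 = 585 minutes, the level fell by a factor of 164/28.1 ≈ 5.8363.
n = log₂(5.8363) ≈ 2.5451 half-lives, so t½ = 585/2.5451 ≈ 229.86 minutes.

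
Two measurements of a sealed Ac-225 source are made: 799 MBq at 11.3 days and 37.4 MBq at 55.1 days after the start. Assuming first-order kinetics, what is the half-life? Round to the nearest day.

10 days

Over Δt = 55.1 − 11.3 = 43.8 days, the level fell by a factor of 799/37.4 ≈ 21.364.
n = log₂(21.364) ≈ 4.4171 half-lives, so t½ = 43.8/4.4171 ≈ 9.916 days.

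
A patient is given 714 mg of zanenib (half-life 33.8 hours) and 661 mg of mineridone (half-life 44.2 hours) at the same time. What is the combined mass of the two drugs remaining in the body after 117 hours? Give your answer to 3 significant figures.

zanenib: 714 × (1/2)^(117/33.8) = 714 × (1/2)^3.4615 ≈ 64.814 mg.
mineridone: 661 × (1/2)^(117/44.2) = 661 × (1/2)^2.6471 ≈ 105.53 mg.
Total = 64.814 + 105.53 ≈ 170.34 mg.

170 mg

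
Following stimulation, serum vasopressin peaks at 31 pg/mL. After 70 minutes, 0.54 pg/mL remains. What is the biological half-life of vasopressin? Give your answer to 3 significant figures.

12.0 minutes

A/A₀ = 0.54/31 ≈ 0.017419.
n = log₂(57.407) ≈ 5.8432 half-lives elapsed in 70 minutes.
t½ = 70/5.8432 ≈ 11.98 minutes.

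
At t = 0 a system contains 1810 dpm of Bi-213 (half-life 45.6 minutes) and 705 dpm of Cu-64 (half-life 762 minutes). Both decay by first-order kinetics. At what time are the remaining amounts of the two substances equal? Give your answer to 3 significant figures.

Set 1810·(1/2)^(t/45.6) = 705·(1/2)^(t/762).
Taking log₂: log₂(1810/705) = t·(1/45.6 − 1/762).
log₂(2.5674) = 1.3603; 1/45.6 − 1/762 = 0.020617.
t = 1.3603 / 0.020617 ≈ 65.978 minutes.

66.0 minutes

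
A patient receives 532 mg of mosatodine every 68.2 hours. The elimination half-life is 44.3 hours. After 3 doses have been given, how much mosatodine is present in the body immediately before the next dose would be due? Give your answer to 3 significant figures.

The 3 doses were given 204.6, 136.4, 68.2 hours ago.
Total = 532·(1/2)^(204.6/44.3) + 532·(1/2)^(136.4/44.3) + 532·(1/2)^(68.2/44.3)
      = 21.657 + 62.956 + 183.01 ≈ 267.62 mg.

268 mg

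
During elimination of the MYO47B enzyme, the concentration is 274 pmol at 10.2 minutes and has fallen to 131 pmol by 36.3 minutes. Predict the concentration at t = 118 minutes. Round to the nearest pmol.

13 pmol

Over Δt = 36.3 − 10.2 = 26.1 minutes, the level fell by a factor of 274/131 ≈ 2.0916.
n = log₂(2.0916) ≈ 1.0646 half-lives, so t½ = 26.1/1.0646 ≈ 24.516 minutes.
From t = 36.3 to t = 118: 131 × (1/2)^((118−36.3)/24.516) ≈ 13.004 pmol.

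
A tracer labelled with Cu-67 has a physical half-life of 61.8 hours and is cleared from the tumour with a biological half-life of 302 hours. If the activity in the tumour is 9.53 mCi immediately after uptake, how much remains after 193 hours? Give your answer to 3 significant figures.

1/t_eff = 1/t_phys + 1/t_biol = 1/61.8 + 1/302 = 0.019492 per hour.
t_eff = 61.8 × 302 / (61.8 + 302) ≈ 51.302 hours.
Remaining = 9.53 × (1/2)^(193/51.302) = 9.53 × (1/2)^3.7621 ≈ 0.70243 mCi.

0.702 mCi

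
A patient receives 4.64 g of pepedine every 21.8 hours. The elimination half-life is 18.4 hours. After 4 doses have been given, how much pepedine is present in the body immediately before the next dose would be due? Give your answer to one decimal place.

3.5 g

The 4 doses were given 87.2, 65.4, 43.6, 21.8 hours ago.
Total = 4.64·(1/2)^(87.2/18.4) + 4.64·(1/2)^(65.4/18.4) + 4.64·(1/2)^(43.6/18.4) + 4.64·(1/2)^(21.8/18.4)
      = 0.17374 + 0.39496 + 0.89786 + 2.0411 ≈ 3.5077 g.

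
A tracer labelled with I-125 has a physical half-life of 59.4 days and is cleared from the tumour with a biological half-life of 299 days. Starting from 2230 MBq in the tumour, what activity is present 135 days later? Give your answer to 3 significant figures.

337 MBq

1/t_eff = 1/t_phys + 1/t_biol = 1/59.4 + 1/299 = 0.020179 per day.
t_eff = 59.4 × 299 / (59.4 + 299) ≈ 49.555 days.
Remaining = 2230 × (1/2)^(135/49.555) = 2230 × (1/2)^2.7242 ≈ 337.47 MBq.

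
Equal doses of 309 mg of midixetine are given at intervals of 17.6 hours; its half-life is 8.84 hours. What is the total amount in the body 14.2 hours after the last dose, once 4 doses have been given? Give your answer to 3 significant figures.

The 4 doses were given 67, 49.4, 31.8, 14.2 hours ago.
Total = 309·(1/2)^(67/8.84) + 309·(1/2)^(49.4/8.84) + 309·(1/2)^(31.8/8.84) + 309·(1/2)^(14.2/8.84)
      = 1.6158 + 6.4229 + 25.531 + 101.49 ≈ 135.06 mg.

135 mg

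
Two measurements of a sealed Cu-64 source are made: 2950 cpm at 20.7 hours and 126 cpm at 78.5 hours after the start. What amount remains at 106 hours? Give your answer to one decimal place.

28.1 cpm

Over Δt = 78.5 − 20.7 = 57.8 hours, the level fell by a factor of 2950/126 ≈ 23.413.
n = log₂(23.413) ≈ 4.5492 half-lives, so t½ = 57.8/4.5492 ≈ 12.705 hours.
From t = 78.5 to t = 106: 126 × (1/2)^((106−78.5)/12.705) ≈ 28.107 cpm.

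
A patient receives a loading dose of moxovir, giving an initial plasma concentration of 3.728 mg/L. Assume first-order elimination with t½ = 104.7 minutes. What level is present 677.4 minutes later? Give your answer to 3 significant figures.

Number of half-lives: n = 677.4/104.7 ≈ 6.4699.
Remaining = 3.728 × (1/2)^6.4699 = 3.728 × 0.011281 ≈ 0.042057 mg/L.

0.0421 mg/L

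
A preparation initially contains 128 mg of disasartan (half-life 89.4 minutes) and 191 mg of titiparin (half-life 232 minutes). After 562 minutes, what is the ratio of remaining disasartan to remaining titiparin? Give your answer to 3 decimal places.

disasartan: 128 × (1/2)^(562/89.4) = 128 × (1/2)^6.2864 ≈ 1.6399 mg.
titiparin: 191 × (1/2)^(562/232) = 191 × (1/2)^2.4224 ≈ 35.63 mg.
Ratio ≈ 1.6399 / 35.63 ≈ 0.046027.

0.046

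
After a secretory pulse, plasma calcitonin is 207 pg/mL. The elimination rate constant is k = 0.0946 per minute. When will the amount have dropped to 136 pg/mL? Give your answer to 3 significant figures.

t½ = ln 2 / k = 0.69315 / 0.0946 ≈ 7.3271 minutes.
Fraction remaining = 136/207 ≈ 0.657.
n = log₂(207/136) = ln(1.5221)/ln 2 ≈ 0.60602 half-lives.
t = n × t½ = 0.60602 × 7.3271 ≈ 4.4404 minutes.

4.44 minutes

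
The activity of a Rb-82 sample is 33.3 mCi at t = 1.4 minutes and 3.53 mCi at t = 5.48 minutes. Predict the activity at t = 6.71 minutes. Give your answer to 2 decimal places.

1.79 mCi

Over Δt = 5.48 − 1.4 = 4.08 minutes, the level fell by a factor of 33.3/3.53 ≈ 9.4334.
n = log₂(9.4334) ≈ 3.2378 half-lives, so t½ = 4.08/3.2378 ≈ 1.2601 minutes.
From t = 5.48 to t = 6.71: 3.53 × (1/2)^((6.71−5.48)/1.2601) ≈ 1.7945 mCi.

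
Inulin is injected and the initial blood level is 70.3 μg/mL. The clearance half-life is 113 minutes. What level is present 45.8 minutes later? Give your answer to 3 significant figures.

53.1 μg/mL

Number of half-lives: n = 45.8/113 ≈ 0.40531.
Remaining = 70.3 × (1/2)^0.40531 = 70.3 × 0.75507 ≈ 53.082 μg/mL.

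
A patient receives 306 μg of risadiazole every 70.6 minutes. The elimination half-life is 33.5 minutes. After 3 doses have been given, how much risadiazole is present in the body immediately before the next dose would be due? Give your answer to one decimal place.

91.3 μg

The 3 doses were given 211.8, 141.2, 70.6 minutes ago.
Total = 306·(1/2)^(211.8/33.5) + 306·(1/2)^(141.2/33.5) + 306·(1/2)^(70.6/33.5)
      = 3.8238 + 16.478 + 71.009 ≈ 91.31 μg.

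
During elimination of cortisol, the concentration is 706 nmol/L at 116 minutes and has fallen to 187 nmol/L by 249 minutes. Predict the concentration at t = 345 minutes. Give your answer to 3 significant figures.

Over Δt = 249 − 116 = 133 minutes, the level fell by a factor of 706/187 ≈ 3.7754.
n = log₂(3.7754) ≈ 1.9166 half-lives, so t½ = 133/1.9166 ≈ 69.393 minutes.
From t = 249 to t = 345: 187 × (1/2)^((345−249)/69.393) ≈ 71.678 nmol/L.

71.7 nmol/L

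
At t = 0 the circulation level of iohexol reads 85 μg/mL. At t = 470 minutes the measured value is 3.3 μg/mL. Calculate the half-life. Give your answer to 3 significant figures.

A/A₀ = 3.3/85 ≈ 0.038824.
n = log₂(25.758) ≈ 4.6869 half-lives elapsed in 470 minutes.
t½ = 470/4.6869 ≈ 100.28 minutes.

100 minutes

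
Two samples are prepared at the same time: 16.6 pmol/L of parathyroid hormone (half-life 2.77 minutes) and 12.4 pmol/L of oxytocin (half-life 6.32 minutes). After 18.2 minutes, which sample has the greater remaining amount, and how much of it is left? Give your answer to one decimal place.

parathyroid hormone: 16.6 × (1/2)^6.5704 ≈ 0.17467 pmol/L.
oxytocin: 12.4 × (1/2)^2.8797 ≈ 1.6847 pmol/L.
Oxytocin has more remaining, at ≈ 1.6847 pmol/L.

oxytocin, 1.7 pmol/L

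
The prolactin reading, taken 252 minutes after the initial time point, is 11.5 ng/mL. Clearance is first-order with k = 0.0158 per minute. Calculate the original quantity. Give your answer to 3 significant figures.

616 ng/mL

t½ = ln 2 / k = 0.69315 / 0.0158 ≈ 43.87 minutes.
Number of half-lives elapsed: n = 252/43.87 ≈ 5.7442.
A₀ = A × 2^n = 11.5 × 2^5.7442 = 11.5 × 53.603 ≈ 616.43 ng/mL.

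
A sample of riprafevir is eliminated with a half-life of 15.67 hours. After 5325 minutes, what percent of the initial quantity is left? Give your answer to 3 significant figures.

5325 minutes = 88.75 hours.
n = 88.75/15.67 ≈ 5.6637 half-lives.
Fraction remaining = (1/2)^5.6637 ≈ 0.019727, i.e. 1.9727%.

1.97%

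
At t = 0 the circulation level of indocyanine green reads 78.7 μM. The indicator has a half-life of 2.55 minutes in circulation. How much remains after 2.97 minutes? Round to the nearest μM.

Number of half-lives: n = 2.97/2.55 ≈ 1.1647.
Remaining = 78.7 × (1/2)^1.1647 = 78.7 × 0.44606 ≈ 35.105 μM.

35 μM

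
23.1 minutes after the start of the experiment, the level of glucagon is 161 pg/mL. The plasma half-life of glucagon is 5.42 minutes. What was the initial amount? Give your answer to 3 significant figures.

3090 pg/mL

Number of half-lives elapsed: n = 23.1/5.42 ≈ 4.262.
A₀ = A × 2^n = 161 × 2^4.262 = 161 × 19.186 ≈ 3089 pg/mL.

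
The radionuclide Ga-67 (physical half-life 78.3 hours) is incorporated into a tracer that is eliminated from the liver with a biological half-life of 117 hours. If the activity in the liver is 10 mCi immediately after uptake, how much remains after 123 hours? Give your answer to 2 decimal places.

1.62 mCi

1/t_eff = 1/t_phys + 1/t_biol = 1/78.3 + 1/117 = 0.021318 per hour.
t_eff = 78.3 × 117 / (78.3 + 117) ≈ 46.908 hours.
Remaining = 10 × (1/2)^(123/46.908) = 10 × (1/2)^2.6222 ≈ 1.6242 mCi.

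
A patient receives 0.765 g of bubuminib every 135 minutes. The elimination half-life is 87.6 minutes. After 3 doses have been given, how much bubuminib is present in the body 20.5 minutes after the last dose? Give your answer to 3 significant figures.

The 3 doses were given 290.5, 155.5, 20.5 minutes ago.
Total = 0.765·(1/2)^(290.5/87.6) + 0.765·(1/2)^(155.5/87.6) + 0.765·(1/2)^(20.5/87.6)
      = 0.076804 + 0.22351 + 0.65045 ≈ 0.95077 g.

0.951 g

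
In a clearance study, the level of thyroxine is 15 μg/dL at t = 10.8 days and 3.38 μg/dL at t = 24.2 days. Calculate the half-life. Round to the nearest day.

Over Δt = 24.2 − 10.8 = 13.4 days, the level fell by a factor of 15/3.38 ≈ 4.4379.
n = log₂(4.4379) ≈ 2.1499 half-lives, so t½ = 13.4/2.1499 ≈ 6.2329 days.

6 days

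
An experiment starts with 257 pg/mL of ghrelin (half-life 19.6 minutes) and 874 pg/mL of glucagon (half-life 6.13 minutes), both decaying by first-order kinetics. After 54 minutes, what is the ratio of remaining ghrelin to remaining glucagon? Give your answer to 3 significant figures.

19.5

ghrelin: 257 × (1/2)^(54/19.6) = 257 × (1/2)^2.7551 ≈ 38.068 pg/mL.
glucagon: 874 × (1/2)^(54/6.13) = 874 × (1/2)^8.8091 ≈ 1.9485 pg/mL.
Ratio ≈ 38.068 / 1.9485 ≈ 19.537.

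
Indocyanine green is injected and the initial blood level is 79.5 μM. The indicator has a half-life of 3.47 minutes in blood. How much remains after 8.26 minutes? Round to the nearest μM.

15 μM

Number of half-lives: n = 8.26/3.47 ≈ 2.3804.
Remaining = 79.5 × (1/2)^2.3804 = 79.5 × 0.19206 ≈ 15.268 μM.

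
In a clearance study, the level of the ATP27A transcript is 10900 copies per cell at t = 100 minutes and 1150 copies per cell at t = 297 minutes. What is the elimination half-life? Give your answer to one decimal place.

Over Δt = 297 − 100 = 197 minutes, the level fell by a factor of 10900/1150 ≈ 9.4783.
n = log₂(9.4783) ≈ 3.2446 half-lives, so t½ = 197/3.2446 ≈ 60.716 minutes.

60.7 minutes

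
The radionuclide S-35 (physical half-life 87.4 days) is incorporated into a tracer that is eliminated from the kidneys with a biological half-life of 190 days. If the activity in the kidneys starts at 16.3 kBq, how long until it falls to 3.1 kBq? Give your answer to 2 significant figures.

140 days

1/t_eff = 1/t_phys + 1/t_biol = 1/87.4 + 1/190 = 0.016705 per day.
t_eff = 87.4 × 190 / (87.4 + 190) ≈ 59.863 days.
n = log₂(16.3/3.1) ≈ 2.3945; t = 2.3945 × 59.863 ≈ 143.34 days.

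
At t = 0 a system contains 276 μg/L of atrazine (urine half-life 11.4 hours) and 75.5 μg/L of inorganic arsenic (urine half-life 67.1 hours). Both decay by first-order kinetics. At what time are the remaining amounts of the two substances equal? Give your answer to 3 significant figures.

Set 276·(1/2)^(t/11.4) = 75.5·(1/2)^(t/67.1).
Taking log₂: log₂(276/75.5) = t·(1/11.4 − 1/67.1).
log₂(3.6556) = 1.8701; 1/11.4 − 1/67.1 = 0.072816.
t = 1.8701 / 0.072816 ≈ 25.683 hours.

25.7 hours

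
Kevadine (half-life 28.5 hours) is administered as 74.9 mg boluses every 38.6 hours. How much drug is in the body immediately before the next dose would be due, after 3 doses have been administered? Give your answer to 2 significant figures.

45 mg

The 3 doses were given 115.8, 77.2, 38.6 hours ago.
Total = 74.9·(1/2)^(115.8/28.5) + 74.9·(1/2)^(77.2/28.5) + 74.9·(1/2)^(38.6/28.5)
      = 4.4807 + 11.457 + 29.293 ≈ 45.231 mg.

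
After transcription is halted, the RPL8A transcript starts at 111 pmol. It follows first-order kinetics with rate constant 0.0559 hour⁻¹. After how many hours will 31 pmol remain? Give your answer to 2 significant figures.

23 hours

t½ = ln 2 / k = 0.69315 / 0.0559 ≈ 12.4 hours.
Fraction remaining = 31/111 ≈ 0.27928.
n = log₂(111/31) = ln(3.5806)/ln 2 ≈ 1.8402 half-lives.
t = n × t½ = 1.8402 × 12.4 ≈ 22.818 hours.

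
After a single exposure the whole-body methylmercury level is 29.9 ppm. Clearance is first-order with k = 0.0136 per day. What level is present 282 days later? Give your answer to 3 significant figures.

t½ = ln 2 / k = 0.69315 / 0.0136 ≈ 50.967 days.
Number of half-lives: n = 282/50.967 ≈ 5.533.
Remaining = 29.9 × (1/2)^5.533 = 29.9 × 0.021597 ≈ 0.64575 ppm.

0.646 ppm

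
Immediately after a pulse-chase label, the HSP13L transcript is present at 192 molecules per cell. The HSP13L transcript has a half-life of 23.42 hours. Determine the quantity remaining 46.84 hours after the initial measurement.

Elapsed time is 2 half-lives (46.84/23.42).
Each half-life halves the amount: 192 × (1/2)^2 = 192/4 = 48 molecules per cell.

48 molecules per cell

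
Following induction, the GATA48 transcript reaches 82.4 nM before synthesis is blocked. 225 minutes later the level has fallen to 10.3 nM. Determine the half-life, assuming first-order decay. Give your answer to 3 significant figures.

75.0 minutes

A/A₀ = 10.3/82.4 ≈ 0.125.
n = log₂(8) ≈ 3 half-lives elapsed in 225 minutes.
t½ = 225/3 ≈ 75 minutes.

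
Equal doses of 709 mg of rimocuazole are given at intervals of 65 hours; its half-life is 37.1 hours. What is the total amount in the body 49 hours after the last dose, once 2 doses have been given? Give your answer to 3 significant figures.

The 2 doses were given 114, 49 hours ago.
Total = 709·(1/2)^(114/37.1) + 709·(1/2)^(49/37.1)
      = 84.265 + 283.83 ≈ 368.1 mg.

368 mg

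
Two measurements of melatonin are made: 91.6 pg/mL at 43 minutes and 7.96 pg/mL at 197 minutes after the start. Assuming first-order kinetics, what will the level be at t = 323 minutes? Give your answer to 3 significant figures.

1.08 pg/mL

Over Δt = 197 − 43 = 154 minutes, the level fell by a factor of 91.6/7.96 ≈ 11.508.
n = log₂(11.508) ≈ 3.5245 half-lives, so t½ = 154/3.5245 ≈ 43.694 minutes.
From t = 197 to t = 323: 7.96 × (1/2)^((323−197)/43.694) ≈ 1.0785 pg/mL.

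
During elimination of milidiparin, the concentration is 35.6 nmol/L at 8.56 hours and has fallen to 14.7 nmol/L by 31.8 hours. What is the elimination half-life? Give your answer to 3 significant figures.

Over Δt = 31.8 − 8.56 = 23.24 hours, the level fell by a factor of 35.6/14.7 ≈ 2.4218.
n = log₂(2.4218) ≈ 1.2761 half-lives, so t½ = 23.24/1.2761 ≈ 18.212 hours.

18.2 hours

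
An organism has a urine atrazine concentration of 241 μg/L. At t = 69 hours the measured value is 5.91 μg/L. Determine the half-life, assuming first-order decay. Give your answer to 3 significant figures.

A/A₀ = 5.91/241 ≈ 0.024523.
n = log₂(40.778) ≈ 5.3497 half-lives elapsed in 69 hours.
t½ = 69/5.3497 ≈ 12.898 hours.

12.9 hours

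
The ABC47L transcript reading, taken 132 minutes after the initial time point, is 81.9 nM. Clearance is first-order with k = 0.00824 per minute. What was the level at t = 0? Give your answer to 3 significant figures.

t½ = ln 2 / k = 0.69315 / 0.00824 ≈ 84.12 minutes.
Number of half-lives elapsed: n = 132/84.12 ≈ 1.5692.
A₀ = A × 2^n = 81.9 × 2^1.5692 = 81.9 × 2.9674 ≈ 243.03 nM.

243 nM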